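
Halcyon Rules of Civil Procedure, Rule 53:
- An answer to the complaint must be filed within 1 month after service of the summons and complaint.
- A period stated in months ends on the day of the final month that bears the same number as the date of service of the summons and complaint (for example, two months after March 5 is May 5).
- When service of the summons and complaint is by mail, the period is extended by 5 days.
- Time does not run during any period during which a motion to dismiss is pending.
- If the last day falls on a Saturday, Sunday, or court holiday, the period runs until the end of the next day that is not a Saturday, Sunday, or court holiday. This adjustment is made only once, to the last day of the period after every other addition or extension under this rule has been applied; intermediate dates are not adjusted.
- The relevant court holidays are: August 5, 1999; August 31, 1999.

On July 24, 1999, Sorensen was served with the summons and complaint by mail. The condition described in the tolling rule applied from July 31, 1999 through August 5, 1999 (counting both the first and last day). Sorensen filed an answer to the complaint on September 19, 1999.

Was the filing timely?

No

1 month after July 24, 1999 is August 24, 1999.
Service was by mail, adding 5 days: August 24, 1999 + 5 days = August 29, 1999.
From July 31, 1999 through August 5, 1999 inclusive is 6 days; tolling adds 6 days: August 29, 1999 + 6 days = September 4, 1999.
September 4, 1999 is Saturday; September 5, 1999 is Sunday. The next qualifying day is September 6, 1999.
The deadline is September 6, 1999; the filing on September 19, 1999 is after that date.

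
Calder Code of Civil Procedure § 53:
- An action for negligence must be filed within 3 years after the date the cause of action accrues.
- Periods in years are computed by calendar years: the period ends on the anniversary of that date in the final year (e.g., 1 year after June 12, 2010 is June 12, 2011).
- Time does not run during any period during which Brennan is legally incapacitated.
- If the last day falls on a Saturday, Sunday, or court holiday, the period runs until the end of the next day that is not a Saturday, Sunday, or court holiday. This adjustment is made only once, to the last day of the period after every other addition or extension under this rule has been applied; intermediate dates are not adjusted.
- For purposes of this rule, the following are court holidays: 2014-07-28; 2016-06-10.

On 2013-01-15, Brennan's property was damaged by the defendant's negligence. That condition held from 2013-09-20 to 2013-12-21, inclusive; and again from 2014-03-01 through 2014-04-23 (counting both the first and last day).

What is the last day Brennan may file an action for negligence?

June 13, 2016

3 years after 2013-01-15 is January 15, 2016.
From September 20, 2013 through December 21, 2013 inclusive is 93 days; tolling adds 93 days: January 15, 2016 + 93 days = April 17, 2016.
From March 1, 2014 through April 23, 2014 inclusive is 54 days; tolling adds 54 days: April 17, 2016 + 54 days = June 10, 2016.
June 10, 2016 is a listed holiday; June 11, 2016 is Saturday; June 12, 2016 is Sunday. The next qualifying day is June 13, 2016.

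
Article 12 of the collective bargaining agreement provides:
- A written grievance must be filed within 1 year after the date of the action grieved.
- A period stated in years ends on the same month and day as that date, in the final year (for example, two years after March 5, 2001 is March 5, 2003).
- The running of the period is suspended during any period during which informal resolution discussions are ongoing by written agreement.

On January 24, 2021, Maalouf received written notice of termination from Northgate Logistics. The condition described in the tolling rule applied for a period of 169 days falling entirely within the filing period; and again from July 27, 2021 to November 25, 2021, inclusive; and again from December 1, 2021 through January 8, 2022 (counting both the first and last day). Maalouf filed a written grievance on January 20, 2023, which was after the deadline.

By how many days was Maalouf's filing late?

31 days

1 year after January 24, 2021 is January 24, 2022.
Tolling adds 169 days: January 24, 2022 + 169 days = July 12, 2022.
From July 27, 2021 through November 25, 2021 inclusive is 122 days; tolling adds 122 days: July 12, 2022 + 122 days = November 11, 2022.
From December 1, 2021 through January 8, 2022 inclusive is 39 days; tolling adds 39 days: November 11, 2022 + 39 days = December 20, 2022.
The deadline is December 20, 2022; from December 20, 2022 to January 20, 2023 is 31 days.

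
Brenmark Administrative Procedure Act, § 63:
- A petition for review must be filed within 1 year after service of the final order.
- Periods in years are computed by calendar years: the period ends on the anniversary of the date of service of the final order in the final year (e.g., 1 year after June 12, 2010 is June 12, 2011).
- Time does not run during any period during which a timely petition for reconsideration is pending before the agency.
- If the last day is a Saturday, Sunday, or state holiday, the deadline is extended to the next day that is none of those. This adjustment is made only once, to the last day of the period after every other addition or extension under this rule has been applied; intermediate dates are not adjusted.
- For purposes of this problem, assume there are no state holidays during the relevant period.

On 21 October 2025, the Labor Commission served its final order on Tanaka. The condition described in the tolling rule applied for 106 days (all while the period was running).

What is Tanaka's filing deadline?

February 4, 2027

1 year after 21 October 2025 is October 21, 2026.
Tolling adds 106 days: October 21, 2026 + 106 days = February 4, 2027.
February 4, 2027 is a Thursday and not a state holiday, so no extension applies.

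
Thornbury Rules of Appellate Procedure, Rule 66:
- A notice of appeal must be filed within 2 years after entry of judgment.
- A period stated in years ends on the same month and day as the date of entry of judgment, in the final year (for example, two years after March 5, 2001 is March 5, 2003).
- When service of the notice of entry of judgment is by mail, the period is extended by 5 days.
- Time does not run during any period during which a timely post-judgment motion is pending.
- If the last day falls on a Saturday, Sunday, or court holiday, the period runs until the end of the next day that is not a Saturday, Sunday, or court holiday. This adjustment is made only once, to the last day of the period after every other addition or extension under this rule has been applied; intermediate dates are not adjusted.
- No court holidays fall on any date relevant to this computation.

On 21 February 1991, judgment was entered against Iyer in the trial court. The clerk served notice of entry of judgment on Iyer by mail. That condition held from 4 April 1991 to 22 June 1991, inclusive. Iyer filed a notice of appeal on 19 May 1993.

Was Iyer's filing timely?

2 years after 21 February 1991 is February 21, 1993.
Service was by mail, adding 5 days: February 21, 1993 + 5 days = February 26, 1993.
From April 4, 1991 through June 22, 1991 inclusive is 80 days; tolling adds 80 days: February 26, 1993 + 80 days = May 17, 1993.
May 17, 1993 is a Monday and not a court holiday, so no extension applies.
The deadline is May 17, 1993; the filing on May 19, 1993 is after that date.

No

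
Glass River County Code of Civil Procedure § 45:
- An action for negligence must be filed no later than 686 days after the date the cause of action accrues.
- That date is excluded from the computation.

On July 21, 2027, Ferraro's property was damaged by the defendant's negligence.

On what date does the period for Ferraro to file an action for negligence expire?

June 6, 2029

686 days after July 21, 2027 is June 6, 2029.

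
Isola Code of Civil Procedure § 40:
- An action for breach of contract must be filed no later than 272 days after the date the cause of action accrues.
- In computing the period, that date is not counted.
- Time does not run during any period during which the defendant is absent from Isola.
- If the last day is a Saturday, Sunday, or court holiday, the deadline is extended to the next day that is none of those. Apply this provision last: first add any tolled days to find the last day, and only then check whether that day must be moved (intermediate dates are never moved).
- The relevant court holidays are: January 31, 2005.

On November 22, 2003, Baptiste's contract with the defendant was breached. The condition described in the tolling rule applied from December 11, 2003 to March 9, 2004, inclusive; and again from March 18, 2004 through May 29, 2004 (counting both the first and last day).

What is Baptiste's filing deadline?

272 days after November 22, 2003 is August 20, 2004.
From December 11, 2003 through March 9, 2004 inclusive is 90 days; tolling adds 90 days: August 20, 2004 + 90 days = November 18, 2004.
From March 18, 2004 through May 29, 2004 inclusive is 73 days; tolling adds 73 days: November 18, 2004 + 73 days = January 30, 2005.
January 30, 2005 is Sunday; January 31, 2005 is a listed holiday. The next qualifying day is February 1, 2005.

February 1, 2005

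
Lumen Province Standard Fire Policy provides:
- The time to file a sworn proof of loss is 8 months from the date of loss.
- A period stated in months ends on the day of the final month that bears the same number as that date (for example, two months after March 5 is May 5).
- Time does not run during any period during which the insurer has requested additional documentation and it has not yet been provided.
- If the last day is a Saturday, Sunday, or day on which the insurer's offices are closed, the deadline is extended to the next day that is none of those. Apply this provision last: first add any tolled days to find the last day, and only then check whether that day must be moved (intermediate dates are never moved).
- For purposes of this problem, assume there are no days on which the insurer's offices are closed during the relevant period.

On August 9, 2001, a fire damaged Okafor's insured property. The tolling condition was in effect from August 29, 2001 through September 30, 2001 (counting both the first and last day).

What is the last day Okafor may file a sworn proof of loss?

May 13, 2002

8 months after August 9, 2001 is April 9, 2002.
From August 29, 2001 through September 30, 2001 inclusive is 33 days; tolling adds 33 days: April 9, 2002 + 33 days = May 12, 2002.
May 12, 2002 is Sunday. The next qualifying day is May 13, 2002.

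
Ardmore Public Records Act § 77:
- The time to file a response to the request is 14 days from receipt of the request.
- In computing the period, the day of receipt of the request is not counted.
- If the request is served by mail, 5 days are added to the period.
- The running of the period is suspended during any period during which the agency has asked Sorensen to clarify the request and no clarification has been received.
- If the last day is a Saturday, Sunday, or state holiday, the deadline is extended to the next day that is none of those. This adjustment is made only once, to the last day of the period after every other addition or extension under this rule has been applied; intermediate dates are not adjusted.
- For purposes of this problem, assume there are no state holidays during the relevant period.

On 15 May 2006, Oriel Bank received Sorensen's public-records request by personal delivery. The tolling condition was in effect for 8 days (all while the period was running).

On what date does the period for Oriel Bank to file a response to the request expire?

June 6, 2006

14 days after 15 May 2006 is May 29, 2006.
Service was not by mail, so no mail extension applies.
Tolling adds 8 days: May 29, 2006 + 8 days = June 6, 2006.
June 6, 2006 is a Tuesday and not a state holiday, so no extension applies.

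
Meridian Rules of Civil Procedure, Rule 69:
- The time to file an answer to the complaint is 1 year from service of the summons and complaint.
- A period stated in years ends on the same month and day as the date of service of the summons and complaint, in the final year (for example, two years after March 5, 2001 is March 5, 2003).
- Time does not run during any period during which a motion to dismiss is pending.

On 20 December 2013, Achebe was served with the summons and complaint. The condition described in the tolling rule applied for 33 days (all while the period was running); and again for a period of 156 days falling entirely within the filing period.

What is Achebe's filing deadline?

June 27, 2015

1 year after 20 December 2013 is December 20, 2014.
Tolling adds 33 days: December 20, 2014 + 33 days = January 22, 2015.
Tolling adds 156 days: January 22, 2015 + 156 days = June 27, 2015.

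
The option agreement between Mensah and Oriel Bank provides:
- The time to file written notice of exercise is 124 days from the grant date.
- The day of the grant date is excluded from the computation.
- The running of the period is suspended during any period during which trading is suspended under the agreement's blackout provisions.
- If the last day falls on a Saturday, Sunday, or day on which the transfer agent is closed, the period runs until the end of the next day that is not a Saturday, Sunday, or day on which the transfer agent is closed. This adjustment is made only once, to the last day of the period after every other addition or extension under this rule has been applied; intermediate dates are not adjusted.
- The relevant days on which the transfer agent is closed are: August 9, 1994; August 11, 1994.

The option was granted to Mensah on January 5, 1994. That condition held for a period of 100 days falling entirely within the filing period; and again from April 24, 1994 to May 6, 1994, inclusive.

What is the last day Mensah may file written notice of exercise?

124 days after January 5, 1994 is May 9, 1994.
Tolling adds 100 days: May 9, 1994 + 100 days = August 17, 1994.
From April 24, 1994 through May 6, 1994 inclusive is 13 days; tolling adds 13 days: August 17, 1994 + 13 days = August 30, 1994.
August 30, 1994 is a Tuesday and not a day on which the transfer agent is closed, so no extension applies.

August 30, 1994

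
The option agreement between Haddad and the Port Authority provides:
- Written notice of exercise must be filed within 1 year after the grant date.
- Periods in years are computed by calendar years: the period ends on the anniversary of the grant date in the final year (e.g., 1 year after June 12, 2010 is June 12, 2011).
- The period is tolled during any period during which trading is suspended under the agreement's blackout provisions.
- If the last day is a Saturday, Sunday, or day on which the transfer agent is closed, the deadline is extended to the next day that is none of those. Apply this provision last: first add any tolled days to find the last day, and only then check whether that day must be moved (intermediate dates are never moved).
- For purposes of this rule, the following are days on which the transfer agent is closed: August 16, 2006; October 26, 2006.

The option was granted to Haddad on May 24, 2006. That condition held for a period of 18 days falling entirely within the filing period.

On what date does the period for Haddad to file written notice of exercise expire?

1 year after May 24, 2006 is May 24, 2007.
Tolling adds 18 days: May 24, 2007 + 18 days = June 11, 2007.
June 11, 2007 is a Monday and not a day on which the transfer agent is closed, so no extension applies.

June 11, 2007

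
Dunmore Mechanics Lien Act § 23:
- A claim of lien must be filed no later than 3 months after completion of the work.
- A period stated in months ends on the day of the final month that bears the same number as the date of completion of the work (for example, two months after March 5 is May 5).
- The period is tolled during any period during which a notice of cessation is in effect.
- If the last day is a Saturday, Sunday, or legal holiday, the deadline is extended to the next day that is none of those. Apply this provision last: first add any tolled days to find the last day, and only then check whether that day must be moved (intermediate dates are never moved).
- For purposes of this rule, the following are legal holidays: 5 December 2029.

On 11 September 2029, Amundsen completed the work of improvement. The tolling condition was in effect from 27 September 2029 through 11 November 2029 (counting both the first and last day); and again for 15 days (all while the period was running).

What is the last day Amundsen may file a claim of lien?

3 months after 11 September 2029 is December 11, 2029.
From September 27, 2029 through November 11, 2029 inclusive is 46 days; tolling adds 46 days: December 11, 2029 + 46 days = January 26, 2030.
Tolling adds 15 days: January 26, 2030 + 15 days = February 10, 2030.
February 10, 2030 is Sunday. The next qualifying day is February 11, 2030.

February 11, 2030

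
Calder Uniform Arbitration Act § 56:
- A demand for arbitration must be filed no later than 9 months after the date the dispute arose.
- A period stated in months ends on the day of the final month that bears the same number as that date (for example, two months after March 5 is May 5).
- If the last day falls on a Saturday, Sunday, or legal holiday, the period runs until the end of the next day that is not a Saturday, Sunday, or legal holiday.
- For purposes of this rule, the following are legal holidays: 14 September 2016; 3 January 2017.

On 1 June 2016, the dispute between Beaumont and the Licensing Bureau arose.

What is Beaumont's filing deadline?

March 1, 2017

9 months after 1 June 2016 is March 1, 2017.
March 1, 2017 is a Wednesday and not a legal holiday, so no extension applies.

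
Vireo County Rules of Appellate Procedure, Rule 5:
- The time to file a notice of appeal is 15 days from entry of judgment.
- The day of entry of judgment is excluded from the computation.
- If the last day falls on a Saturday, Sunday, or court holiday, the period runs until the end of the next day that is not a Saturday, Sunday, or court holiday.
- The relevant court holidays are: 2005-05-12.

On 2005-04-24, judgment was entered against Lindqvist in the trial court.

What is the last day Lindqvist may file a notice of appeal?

15 days after 2005-04-24 is May 9, 2005.
May 9, 2005 is a Monday and not a court holiday, so no extension applies.

May 9, 2005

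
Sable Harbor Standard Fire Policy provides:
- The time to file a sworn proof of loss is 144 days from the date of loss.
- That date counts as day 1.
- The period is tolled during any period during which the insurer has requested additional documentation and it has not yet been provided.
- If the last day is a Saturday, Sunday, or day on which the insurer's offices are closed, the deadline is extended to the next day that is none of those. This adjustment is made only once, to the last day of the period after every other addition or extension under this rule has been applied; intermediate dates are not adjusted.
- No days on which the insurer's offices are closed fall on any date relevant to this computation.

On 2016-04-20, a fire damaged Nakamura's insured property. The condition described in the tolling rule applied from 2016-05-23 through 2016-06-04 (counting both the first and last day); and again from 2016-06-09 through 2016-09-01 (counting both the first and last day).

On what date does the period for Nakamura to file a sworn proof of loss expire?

December 19, 2016

Counting 2016-04-20 as day 1, day 144 is September 10, 2016.
From May 23, 2016 through June 4, 2016 inclusive is 13 days; tolling adds 13 days: September 10, 2016 + 13 days = September 23, 2016.
From June 9, 2016 through September 1, 2016 inclusive is 85 days; tolling adds 85 days: September 23, 2016 + 85 days = December 17, 2016.
December 17, 2016 is Saturday; December 18, 2016 is Sunday. The next qualifying day is December 19, 2016.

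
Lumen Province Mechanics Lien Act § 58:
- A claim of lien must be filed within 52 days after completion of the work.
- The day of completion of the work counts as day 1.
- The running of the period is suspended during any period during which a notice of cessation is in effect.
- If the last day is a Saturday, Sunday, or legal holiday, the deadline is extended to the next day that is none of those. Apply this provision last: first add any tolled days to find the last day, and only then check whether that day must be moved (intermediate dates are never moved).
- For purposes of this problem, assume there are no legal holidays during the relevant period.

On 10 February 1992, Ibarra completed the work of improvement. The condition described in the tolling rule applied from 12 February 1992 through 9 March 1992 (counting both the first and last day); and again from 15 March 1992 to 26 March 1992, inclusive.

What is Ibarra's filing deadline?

Counting 10 February 1992 as day 1, day 52 is April 1, 1992.
From February 12, 1992 through March 9, 1992 inclusive is 27 days; tolling adds 27 days: April 1, 1992 + 27 days = April 28, 1992.
From March 15, 1992 through March 26, 1992 inclusive is 12 days; tolling adds 12 days: April 28, 1992 + 12 days = May 10, 1992.
May 10, 1992 is Sunday. The next qualifying day is May 11, 1992.

May 11, 1992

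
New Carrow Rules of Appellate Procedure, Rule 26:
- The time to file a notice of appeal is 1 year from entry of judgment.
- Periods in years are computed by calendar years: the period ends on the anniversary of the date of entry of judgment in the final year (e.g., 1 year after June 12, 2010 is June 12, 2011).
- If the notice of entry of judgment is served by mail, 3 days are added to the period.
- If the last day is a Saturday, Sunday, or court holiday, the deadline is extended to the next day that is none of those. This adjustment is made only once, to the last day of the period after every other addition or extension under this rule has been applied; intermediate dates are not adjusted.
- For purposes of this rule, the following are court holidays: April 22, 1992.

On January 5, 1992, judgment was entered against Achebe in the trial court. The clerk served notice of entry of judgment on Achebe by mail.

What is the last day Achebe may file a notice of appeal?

January 8, 1993

1 year after January 5, 1992 is January 5, 1993.
Service was by mail, adding 3 days: January 5, 1993 + 3 days = January 8, 1993.
January 8, 1993 is a Friday and not a court holiday, so no extension applies.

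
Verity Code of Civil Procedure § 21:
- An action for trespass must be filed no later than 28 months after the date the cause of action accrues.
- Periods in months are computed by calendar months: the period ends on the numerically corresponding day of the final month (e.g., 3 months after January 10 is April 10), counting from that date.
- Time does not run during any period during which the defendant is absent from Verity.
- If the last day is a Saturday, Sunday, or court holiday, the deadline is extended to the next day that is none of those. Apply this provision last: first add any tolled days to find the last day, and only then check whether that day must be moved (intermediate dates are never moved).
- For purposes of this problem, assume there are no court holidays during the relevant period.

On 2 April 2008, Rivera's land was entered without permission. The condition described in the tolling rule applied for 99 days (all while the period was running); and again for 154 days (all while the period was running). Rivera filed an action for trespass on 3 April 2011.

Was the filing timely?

Yes

28 months after 2 April 2008 is August 2, 2010.
Tolling adds 99 days: August 2, 2010 + 99 days = November 9, 2010.
Tolling adds 154 days: November 9, 2010 + 154 days = April 12, 2011.
April 12, 2011 is a Tuesday and not a court holiday, so no extension applies.
The deadline is April 12, 2011; the filing on April 3, 2011 is on or before that date.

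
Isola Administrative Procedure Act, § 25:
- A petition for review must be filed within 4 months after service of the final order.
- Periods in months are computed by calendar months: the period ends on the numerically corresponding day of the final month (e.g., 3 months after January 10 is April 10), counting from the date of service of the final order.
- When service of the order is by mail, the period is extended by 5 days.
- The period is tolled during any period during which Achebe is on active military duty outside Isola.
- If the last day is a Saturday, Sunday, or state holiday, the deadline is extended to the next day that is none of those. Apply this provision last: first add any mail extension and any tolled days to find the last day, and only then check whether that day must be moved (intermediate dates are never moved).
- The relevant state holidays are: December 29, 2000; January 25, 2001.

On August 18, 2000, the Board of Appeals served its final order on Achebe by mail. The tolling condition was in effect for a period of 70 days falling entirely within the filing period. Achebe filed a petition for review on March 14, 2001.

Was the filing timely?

No

4 months after August 18, 2000 is December 18, 2000.
Service was by mail, adding 5 days: December 18, 2000 + 5 days = December 23, 2000.
Tolling adds 70 days: December 23, 2000 + 70 days = March 3, 2001.
March 3, 2001 is Saturday; March 4, 2001 is Sunday. The next qualifying day is March 5, 2001.
The deadline is March 5, 2001; the filing on March 14, 2001 is after that date.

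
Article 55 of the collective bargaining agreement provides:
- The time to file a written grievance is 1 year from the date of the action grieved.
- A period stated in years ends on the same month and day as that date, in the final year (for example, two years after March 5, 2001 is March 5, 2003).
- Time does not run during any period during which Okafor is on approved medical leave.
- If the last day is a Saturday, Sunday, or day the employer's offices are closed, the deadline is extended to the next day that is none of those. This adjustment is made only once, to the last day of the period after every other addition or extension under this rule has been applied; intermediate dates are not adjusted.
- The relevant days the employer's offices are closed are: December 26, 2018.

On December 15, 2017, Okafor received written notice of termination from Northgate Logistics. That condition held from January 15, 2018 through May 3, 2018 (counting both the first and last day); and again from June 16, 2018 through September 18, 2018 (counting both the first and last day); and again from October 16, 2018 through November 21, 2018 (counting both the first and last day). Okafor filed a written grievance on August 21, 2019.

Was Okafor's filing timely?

1 year after December 15, 2017 is December 15, 2018.
From January 15, 2018 through May 3, 2018 inclusive is 109 days; tolling adds 109 days: December 15, 2018 + 109 days = April 3, 2019.
From June 16, 2018 through September 18, 2018 inclusive is 95 days; tolling adds 95 days: April 3, 2019 + 95 days = July 7, 2019.
From October 16, 2018 through November 21, 2018 inclusive is 37 days; tolling adds 37 days: July 7, 2019 + 37 days = August 13, 2019.
August 13, 2019 is a Tuesday and not a day the employer's offices are closed, so no extension applies.
The deadline is August 13, 2019; the filing on August 21, 2019 is after that date.

No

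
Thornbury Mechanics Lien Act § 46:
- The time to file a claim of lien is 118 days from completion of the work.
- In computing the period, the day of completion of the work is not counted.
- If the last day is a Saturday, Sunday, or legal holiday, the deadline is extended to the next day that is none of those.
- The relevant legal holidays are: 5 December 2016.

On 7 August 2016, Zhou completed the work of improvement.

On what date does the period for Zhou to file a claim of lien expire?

December 6, 2016

118 days after 7 August 2016 is December 3, 2016.
December 3, 2016 is Saturday; December 4, 2016 is Sunday; December 5, 2016 is a listed holiday. The next qualifying day is December 6, 2016.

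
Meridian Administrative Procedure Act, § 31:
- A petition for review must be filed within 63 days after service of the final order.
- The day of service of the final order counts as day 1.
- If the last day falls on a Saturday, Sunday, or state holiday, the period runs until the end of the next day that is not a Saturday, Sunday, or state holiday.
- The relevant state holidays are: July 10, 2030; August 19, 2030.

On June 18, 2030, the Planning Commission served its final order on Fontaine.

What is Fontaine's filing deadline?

Counting June 18, 2030 as day 1, day 63 is August 19, 2030.
August 19, 2030 is a listed holiday. The next qualifying day is August 20, 2030.

August 20, 2030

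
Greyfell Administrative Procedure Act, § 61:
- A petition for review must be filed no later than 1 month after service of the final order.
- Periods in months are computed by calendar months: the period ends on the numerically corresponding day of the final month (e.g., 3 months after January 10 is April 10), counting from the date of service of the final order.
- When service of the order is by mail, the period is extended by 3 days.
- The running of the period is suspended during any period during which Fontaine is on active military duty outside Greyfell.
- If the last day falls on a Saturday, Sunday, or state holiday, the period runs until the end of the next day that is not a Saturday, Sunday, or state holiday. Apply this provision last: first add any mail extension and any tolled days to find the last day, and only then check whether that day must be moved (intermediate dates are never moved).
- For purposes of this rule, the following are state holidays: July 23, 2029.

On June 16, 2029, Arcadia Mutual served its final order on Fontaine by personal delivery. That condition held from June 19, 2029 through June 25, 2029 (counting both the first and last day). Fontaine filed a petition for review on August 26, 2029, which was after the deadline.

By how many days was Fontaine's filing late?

33 days

1 month after June 16, 2029 is July 16, 2029.
Service was not by mail, so no mail extension applies.
From June 19, 2029 through June 25, 2029 inclusive is 7 days; tolling adds 7 days: July 16, 2029 + 7 days = July 23, 2029.
July 23, 2029 is a listed holiday. The next qualifying day is July 24, 2029.
The deadline is July 24, 2029; from July 24, 2029 to August 26, 2029 is 33 days.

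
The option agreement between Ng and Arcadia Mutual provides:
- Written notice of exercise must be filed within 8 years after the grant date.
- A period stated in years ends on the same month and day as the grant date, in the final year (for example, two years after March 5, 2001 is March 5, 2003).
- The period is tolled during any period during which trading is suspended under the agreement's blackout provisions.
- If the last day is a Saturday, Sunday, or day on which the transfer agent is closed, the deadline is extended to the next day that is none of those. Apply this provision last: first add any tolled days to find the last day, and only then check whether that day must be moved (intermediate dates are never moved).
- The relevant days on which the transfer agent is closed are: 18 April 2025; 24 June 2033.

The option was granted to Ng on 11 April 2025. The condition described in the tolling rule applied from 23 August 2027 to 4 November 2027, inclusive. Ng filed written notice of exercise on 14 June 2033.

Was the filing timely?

8 years after 11 April 2025 is April 11, 2033.
From August 23, 2027 through November 4, 2027 inclusive is 74 days; tolling adds 74 days: April 11, 2033 + 74 days = June 24, 2033.
June 24, 2033 is a listed holiday; June 25, 2033 is Saturday; June 26, 2033 is Sunday. The next qualifying day is June 27, 2033.
The deadline is June 27, 2033; the filing on June 14, 2033 is on or before that date.

Yes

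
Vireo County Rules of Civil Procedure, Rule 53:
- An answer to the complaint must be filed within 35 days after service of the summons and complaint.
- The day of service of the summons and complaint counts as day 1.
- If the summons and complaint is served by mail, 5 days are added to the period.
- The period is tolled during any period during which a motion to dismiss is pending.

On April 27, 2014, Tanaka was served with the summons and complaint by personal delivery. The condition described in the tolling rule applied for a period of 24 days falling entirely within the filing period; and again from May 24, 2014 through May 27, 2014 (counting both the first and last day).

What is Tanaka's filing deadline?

Counting April 27, 2014 as day 1, day 35 is May 31, 2014.
Service was not by mail, so no mail extension applies.
Tolling adds 24 days: May 31, 2014 + 24 days = June 24, 2014.
From May 24, 2014 through May 27, 2014 inclusive is 4 days; tolling adds 4 days: June 24, 2014 + 4 days = June 28, 2014.

June 28, 2014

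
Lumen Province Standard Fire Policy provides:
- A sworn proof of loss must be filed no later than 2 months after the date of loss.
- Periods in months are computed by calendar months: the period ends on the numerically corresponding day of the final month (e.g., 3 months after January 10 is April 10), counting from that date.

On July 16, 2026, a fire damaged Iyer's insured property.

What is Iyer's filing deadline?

September 16, 2026

2 months after July 16, 2026 is September 16, 2026.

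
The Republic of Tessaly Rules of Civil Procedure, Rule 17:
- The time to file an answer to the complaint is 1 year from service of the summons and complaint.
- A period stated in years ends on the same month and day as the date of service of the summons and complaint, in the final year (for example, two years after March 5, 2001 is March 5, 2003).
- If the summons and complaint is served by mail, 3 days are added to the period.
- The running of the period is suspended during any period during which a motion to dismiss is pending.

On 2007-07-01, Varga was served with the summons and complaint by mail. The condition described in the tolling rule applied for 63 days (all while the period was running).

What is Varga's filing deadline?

1 year after 2007-07-01 is July 1, 2008.
Service was by mail, adding 3 days: July 1, 2008 + 3 days = July 4, 2008.
Tolling adds 63 days: July 4, 2008 + 63 days = September 5, 2008.

September 5, 2008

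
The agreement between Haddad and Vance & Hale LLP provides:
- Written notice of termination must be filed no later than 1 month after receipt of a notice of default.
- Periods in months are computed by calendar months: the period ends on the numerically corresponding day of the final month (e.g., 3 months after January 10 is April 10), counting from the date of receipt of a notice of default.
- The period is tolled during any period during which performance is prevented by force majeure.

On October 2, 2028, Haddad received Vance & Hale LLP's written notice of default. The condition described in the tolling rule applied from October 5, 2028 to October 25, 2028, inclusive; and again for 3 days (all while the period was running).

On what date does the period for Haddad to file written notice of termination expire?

November 26, 2028

1 month after October 2, 2028 is November 2, 2028.
From October 5, 2028 through October 25, 2028 inclusive is 21 days; tolling adds 21 days: November 2, 2028 + 21 days = November 23, 2028.
Tolling adds 3 days: November 23, 2028 + 3 days = November 26, 2028.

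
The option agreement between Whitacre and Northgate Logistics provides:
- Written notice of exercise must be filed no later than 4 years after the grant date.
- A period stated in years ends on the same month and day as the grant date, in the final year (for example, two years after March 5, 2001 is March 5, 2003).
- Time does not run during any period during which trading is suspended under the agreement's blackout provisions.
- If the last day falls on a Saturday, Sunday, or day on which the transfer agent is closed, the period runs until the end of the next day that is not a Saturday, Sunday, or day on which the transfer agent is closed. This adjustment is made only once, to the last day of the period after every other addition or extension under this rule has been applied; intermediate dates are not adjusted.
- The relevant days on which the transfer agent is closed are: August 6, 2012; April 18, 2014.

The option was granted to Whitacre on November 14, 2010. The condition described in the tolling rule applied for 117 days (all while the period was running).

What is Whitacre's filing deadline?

4 years after November 14, 2010 is November 14, 2014.
Tolling adds 117 days: November 14, 2014 + 117 days = March 11, 2015.
March 11, 2015 is a Wednesday and not a day on which the transfer agent is closed, so no extension applies.

March 11, 2015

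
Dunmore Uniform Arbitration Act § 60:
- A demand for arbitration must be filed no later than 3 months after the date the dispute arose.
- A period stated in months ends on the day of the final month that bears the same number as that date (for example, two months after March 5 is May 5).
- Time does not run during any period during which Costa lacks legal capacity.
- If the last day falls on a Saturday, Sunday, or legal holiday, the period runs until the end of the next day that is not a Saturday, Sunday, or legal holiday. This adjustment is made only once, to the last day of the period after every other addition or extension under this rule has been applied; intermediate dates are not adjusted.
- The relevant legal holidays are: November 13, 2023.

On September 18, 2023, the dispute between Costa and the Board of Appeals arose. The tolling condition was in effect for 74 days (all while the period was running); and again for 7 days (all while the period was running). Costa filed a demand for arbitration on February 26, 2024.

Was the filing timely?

Yes

3 months after September 18, 2023 is December 18, 2023.
Tolling adds 74 days: December 18, 2023 + 74 days = March 1, 2024.
Tolling adds 7 days: March 1, 2024 + 7 days = March 8, 2024.
March 8, 2024 is a Friday and not a legal holiday, so no extension applies.
The deadline is March 8, 2024; the filing on February 26, 2024 is on or before that date.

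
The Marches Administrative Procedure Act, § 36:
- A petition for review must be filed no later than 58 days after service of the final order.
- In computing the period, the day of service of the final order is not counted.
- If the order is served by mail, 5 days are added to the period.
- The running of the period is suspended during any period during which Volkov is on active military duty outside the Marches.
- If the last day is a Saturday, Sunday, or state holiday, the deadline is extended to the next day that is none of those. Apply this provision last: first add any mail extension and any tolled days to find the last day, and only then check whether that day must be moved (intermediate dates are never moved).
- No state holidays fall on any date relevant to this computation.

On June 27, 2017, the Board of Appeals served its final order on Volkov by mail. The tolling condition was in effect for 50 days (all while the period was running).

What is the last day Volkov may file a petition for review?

October 18, 2017

58 days after June 27, 2017 is August 24, 2017.
Service was by mail, adding 5 days: August 24, 2017 + 5 days = August 29, 2017.
Tolling adds 50 days: August 29, 2017 + 50 days = October 18, 2017.
October 18, 2017 is a Wednesday and not a state holiday, so no extension applies.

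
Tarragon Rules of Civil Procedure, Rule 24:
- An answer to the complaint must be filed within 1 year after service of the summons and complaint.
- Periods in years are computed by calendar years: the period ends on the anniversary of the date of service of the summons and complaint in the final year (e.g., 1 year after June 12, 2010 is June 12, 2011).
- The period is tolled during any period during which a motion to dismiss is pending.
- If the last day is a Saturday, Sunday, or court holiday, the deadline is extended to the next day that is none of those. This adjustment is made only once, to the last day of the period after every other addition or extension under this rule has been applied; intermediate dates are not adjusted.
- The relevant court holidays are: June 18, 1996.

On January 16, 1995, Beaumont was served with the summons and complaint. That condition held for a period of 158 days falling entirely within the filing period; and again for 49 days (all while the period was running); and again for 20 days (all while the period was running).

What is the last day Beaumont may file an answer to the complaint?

1 year after January 16, 1995 is January 16, 1996.
Tolling adds 158 days: January 16, 1996 + 158 days = June 22, 1996.
Tolling adds 49 days: June 22, 1996 + 49 days = August 10, 1996.
Tolling adds 20 days: August 10, 1996 + 20 days = August 30, 1996.
August 30, 1996 is a Friday and not a court holiday, so no extension applies.

August 30, 1996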